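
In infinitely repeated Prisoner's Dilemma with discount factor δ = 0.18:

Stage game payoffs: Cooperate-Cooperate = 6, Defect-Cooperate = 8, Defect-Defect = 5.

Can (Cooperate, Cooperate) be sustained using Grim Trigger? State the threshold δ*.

δ* = 0.6667; since δ = 0.18 < 0.6667, cooperation cannot be sustained

Work:
For Grim Trigger:
Cooperate forever: 6/(1-δ)
Defect then punished: 8 + 5·δ/(1-δ)
Need: 6/(1-δ) ≥ 8 + 5·δ/(1-δ)
Solving: δ ≥ (T-R)/(T-P) = (8-6)/(8-5) = 0.6667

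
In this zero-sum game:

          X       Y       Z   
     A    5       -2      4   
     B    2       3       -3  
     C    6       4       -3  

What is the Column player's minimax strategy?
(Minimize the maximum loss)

Column should play Y or Z (all achieve the minimum), value = 4

Work:
Column player minimizes Row's maximum payoff:
Column X: max payoff to Row = 6
Column Y: max payoff to Row = 4
Column Z: max payoff to Row = 4
Minimum is 4, achieved by columns Y, Z (tied).
Each of Y or Z is a minimax strategy.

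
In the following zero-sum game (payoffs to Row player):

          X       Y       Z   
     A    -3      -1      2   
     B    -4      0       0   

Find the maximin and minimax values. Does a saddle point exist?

Maximin = -3, Minimax = -3, Saddle: True

Work:
Row minimums: [-3, -4] → maximin = -3
Column maximums: [-3, 0, 2] → minimax = -3
Saddle point exists! Game value = -3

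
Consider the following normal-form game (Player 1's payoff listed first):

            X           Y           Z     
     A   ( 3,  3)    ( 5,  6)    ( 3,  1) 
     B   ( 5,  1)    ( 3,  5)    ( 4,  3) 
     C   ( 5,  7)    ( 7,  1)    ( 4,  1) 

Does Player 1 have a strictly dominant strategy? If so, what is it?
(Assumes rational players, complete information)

No strictly dominant strategy exists for Player 1

Work:
A strategy strictly dominates another if it gives a strictly higher payoff against every opponent action. Compare each pair of P1's strategies column-by-column:
  A vs B: [3 vs 5, 5 vs 3, 3 vs 4] → A does not strictly dominate B (column X: 3 ≤ 5)
  A vs C: [3 vs 5, 5 vs 7, 3 vs 4] → A does not strictly dominate C (column X: 3 ≤ 5)
  B vs A: [5 vs 3, 3 vs 5, 4 vs 3] → B does not strictly dominate A (column Y: 3 ≤ 5)
  B vs C: [5 vs 5, 3 vs 7, 4 vs 4] → B does not strictly dominate C (column X: 5 ≤ 5)
  C vs A: [5 vs 3, 7 vs 5, 4 vs 3] → C strictly dominates A
  C vs B: [5 vs 5, 7 vs 3, 4 vs 4] → C does not strictly dominate B (column X: 5 ≤ 5)
No single strategy strictly dominates all others → no strictly dominant strategy.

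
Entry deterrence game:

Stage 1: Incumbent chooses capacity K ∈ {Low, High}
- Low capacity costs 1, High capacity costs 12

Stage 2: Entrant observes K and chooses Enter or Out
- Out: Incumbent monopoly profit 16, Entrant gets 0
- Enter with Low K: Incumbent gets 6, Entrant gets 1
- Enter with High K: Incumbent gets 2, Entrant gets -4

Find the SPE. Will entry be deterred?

SPE: (Low, Enter|Low, Out|High); Entry not deterred. Incumbent net profit = 5, Entrant gets 1

Work:
After Low K: Entrant enters (1 > 0)
After High K: Entrant stays out (-4 < 0)
Incumbent: Low → 6−1=5, High → 16−12=4
Incumbent chooses Low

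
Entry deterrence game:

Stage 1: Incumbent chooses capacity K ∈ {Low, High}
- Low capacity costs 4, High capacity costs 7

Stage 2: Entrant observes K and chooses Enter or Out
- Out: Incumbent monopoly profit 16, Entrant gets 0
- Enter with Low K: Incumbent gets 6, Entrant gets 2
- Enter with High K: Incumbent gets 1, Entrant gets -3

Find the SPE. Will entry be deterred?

SPE: (High, Enter|Low, Out|High); Entry deterred. Incumbent net profit = 9

Work:
After Low K: Entrant enters (2 > 0)
After High K: Entrant stays out (-3 < 0)
Incumbent: Low → 6−4=2, High → 16−7=9
Incumbent chooses High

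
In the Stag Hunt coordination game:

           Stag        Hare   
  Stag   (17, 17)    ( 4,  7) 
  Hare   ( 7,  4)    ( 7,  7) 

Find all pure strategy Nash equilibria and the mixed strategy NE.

Pure NE: (Stag, Stag) and (Hare, Hare); Mixed NE: p = 0.2308, q = 0.2308

Work:
Check pure NE:
(Stag, Stag): (17, 17) - no unilateral deviation beneficial
(Hare, Hare): (7, 7) - no unilateral deviation beneficial
Mixed NE: P1 plays Stag with p = 0.2308, P2 plays Stag with q = 0.2308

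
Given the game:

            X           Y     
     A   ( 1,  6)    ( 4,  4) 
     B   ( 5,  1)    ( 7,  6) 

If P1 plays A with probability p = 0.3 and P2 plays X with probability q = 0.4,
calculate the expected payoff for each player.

E[P1] = 5.18, E[P2] = 4.24

Work:
E[P1] = p·q·π₁(A,X) + p·(1-q)·π₁(A,Y) + (1-p)·q·π₁(B,X) + (1-p)·(1-q)·π₁(B,Y)
= 0.3·0.4·1 + 0.3·0.6·4 + 0.7·0.4·5 + 0.7·0.6·7
= 5.18

E[P2] = 4.24 (similar calculation)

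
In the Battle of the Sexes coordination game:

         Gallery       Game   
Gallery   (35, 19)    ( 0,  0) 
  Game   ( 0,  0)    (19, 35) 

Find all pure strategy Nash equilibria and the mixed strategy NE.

Pure NE: (Gallery, Gallery) and (Game, Game); Mixed NE: p = 0.6481, q = 0.3519

Work:
Check pure NE:
(Gallery, Gallery): (35, 19) - no unilateral deviation beneficial
(Game, Game): (19, 35) - no unilateral deviation beneficial
Mixed NE: P1 plays Gallery with p = 0.6481, P2 plays Gallery with q = 0.3519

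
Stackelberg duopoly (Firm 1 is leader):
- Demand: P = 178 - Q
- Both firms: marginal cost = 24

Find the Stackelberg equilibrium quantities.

q₁* (leader) = 77.0, q₂* (follower) = 38.5

Work:
Follower's reaction: q₂ = (a - c - q₁)/2
Leader substitutes: π₁ = q₁·(a - q₁ - (a-c-q₁)/2 - c)
FOC: q₁* = (178 - 24)/2 = 77.00
Then: q₂* = (178 - 24 - 77.0)/2 = 38.50
Leader has first-mover advantage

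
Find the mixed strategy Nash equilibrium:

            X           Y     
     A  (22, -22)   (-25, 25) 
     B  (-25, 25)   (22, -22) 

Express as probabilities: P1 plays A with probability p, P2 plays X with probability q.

p = 0.5, q = 0.5

Work:
Find probabilities that make opponent indifferent:
P2 chooses q to make P1 indifferent between A and B
P1 chooses p to make P2 indifferent between X and Y
Mixed NE: P1 plays (A: 0.5, B: 0.5), P2 plays (X: 0.5, Y: 0.5)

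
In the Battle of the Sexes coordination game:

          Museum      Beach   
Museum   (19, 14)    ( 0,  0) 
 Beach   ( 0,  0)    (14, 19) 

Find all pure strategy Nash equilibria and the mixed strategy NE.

Pure NE: (Museum, Museum) and (Beach, Beach); Mixed NE: p = 0.5758, q = 0.4242

Work:
Check pure NE:
(Museum, Museum): (19, 14) - no unilateral deviation beneficial
(Beach, Beach): (14, 19) - no unilateral deviation beneficial
Mixed NE: P1 plays Museum with p = 0.5758, P2 plays Museum with q = 0.4242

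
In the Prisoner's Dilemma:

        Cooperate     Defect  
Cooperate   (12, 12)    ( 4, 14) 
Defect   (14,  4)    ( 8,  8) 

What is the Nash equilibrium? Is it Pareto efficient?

(Defect, Defect) is NE; not Pareto efficient

Work:
Defect dominates Cooperate for both players:
If P2 cooperates: Defect (14) > Cooperate (12)
If P2 defects: Defect (8) > Cooperate (4)
NE: (Defect, Defect) with payoff (8, 8)
But (Cooperate, Cooperate) = (12, 12) Pareto dominates (8, 8)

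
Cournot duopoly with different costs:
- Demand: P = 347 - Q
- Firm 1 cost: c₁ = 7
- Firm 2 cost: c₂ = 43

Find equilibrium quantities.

q₁* = 125.33, q₂* = 89.33

Work:
Reaction: q₁ = (347 - 7 - q₂)/2
Reaction: q₂ = (347 - 43 - q₁)/2
Solve simultaneously:
q₁* = (347 - 2×7 + 43)/3 = 125.33
q₂* = (347 - 2×43 + 7)/3 = 89.33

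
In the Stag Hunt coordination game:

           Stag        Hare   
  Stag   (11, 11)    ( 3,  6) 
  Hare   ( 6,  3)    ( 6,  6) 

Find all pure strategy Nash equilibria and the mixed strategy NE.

Pure NE: (Stag, Stag) and (Hare, Hare); Mixed NE: p = 0.375, q = 0.375

Work:
Check pure NE:
(Stag, Stag): (11, 11) - no unilateral deviation beneficial
(Hare, Hare): (6, 6) - no unilateral deviation beneficial
Mixed NE: P1 plays Stag with p = 0.375, P2 plays Stag with q = 0.375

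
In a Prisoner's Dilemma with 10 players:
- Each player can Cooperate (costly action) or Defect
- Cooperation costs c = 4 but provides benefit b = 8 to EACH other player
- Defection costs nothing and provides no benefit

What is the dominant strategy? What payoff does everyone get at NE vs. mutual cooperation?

Dominant: Defect; NE payoff = 0; Coop payoff = 68

Work:
Defect dominates (saves cost c = 4, benefit to others is external)
NE: All defect → everyone gets 0
If all cooperate: each receives (9)×8 - 4 = 68
Social dilemma: 68 > 0 but NE gives 0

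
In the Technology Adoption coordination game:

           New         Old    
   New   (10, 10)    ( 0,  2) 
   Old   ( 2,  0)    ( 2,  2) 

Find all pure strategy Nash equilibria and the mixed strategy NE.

Pure NE: (New, New) and (Old, Old); Mixed NE: p = 0.2, q = 0.2

Work:
Check pure NE:
(New, New): (10, 10) - no unilateral deviation beneficial
(Old, Old): (2, 2) - no unilateral deviation beneficial
Mixed NE: P1 plays New with p = 0.2, P2 plays New with q = 0.2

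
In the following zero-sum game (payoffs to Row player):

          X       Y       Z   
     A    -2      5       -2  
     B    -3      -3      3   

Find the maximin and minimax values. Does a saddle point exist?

Maximin = -2, Minimax = -2, Saddle: True

Work:
Row minimums: [-2, -3] → maximin = -2
Column maximums: [-2, 5, 3] → minimax = -2
Saddle point exists! Game value = -2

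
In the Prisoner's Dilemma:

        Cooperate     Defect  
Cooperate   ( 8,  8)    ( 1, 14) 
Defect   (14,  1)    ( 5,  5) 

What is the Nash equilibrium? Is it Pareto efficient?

(Defect, Defect) is NE; not Pareto efficient

Work:
Defect dominates Cooperate for both players:
If P2 cooperates: Defect (14) > Cooperate (8)
If P2 defects: Defect (5) > Cooperate (1)
NE: (Defect, Defect) with payoff (5, 5)
But (Cooperate, Cooperate) = (8, 8) Pareto dominates (5, 5)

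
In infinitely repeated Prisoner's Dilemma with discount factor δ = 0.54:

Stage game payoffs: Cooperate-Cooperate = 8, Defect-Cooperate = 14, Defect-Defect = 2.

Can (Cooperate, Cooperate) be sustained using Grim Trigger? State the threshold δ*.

δ* = 0.5; since δ = 0.54 ≥ 0.5, cooperation can be sustained

Work:
For Grim Trigger:
Cooperate forever: 8/(1-δ)
Defect then punished: 14 + 2·δ/(1-δ)
Need: 8/(1-δ) ≥ 14 + 2·δ/(1-δ)
Solving: δ ≥ (T-R)/(T-P) = (14-8)/(14-2) = 0.5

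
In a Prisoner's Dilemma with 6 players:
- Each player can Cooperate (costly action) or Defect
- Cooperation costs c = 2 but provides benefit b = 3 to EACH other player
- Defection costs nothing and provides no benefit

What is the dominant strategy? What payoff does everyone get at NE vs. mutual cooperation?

Dominant: Defect; NE payoff = 0; Coop payoff = 13

Work:
Defect dominates (saves cost c = 2, benefit to others is external)
NE: All defect → everyone gets 0
If all cooperate: each receives (5)×3 - 2 = 13
Social dilemma: 13 > 0 but NE gives 0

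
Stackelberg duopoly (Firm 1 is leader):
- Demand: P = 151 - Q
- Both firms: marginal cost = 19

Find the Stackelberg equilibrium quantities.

q₁* (leader) = 66.0, q₂* (follower) = 33.0

Work:
Follower's reaction: q₂ = (a - c - q₁)/2
Leader substitutes: π₁ = q₁·(a - q₁ - (a-c-q₁)/2 - c)
FOC: q₁* = (151 - 19)/2 = 66.00
Then: q₂* = (151 - 19 - 66.0)/2 = 33.00
Leader has first-mover advantage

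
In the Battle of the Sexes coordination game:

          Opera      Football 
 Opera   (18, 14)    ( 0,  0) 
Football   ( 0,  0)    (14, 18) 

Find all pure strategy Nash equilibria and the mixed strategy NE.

Pure NE: (Opera, Opera) and (Football, Football); Mixed NE: p = 0.5625, q = 0.4375

Work:
Check pure NE:
(Opera, Opera): (18, 14) - no unilateral deviation beneficial
(Football, Football): (14, 18) - no unilateral deviation beneficial
Mixed NE: P1 plays Opera with p = 0.5625, P2 plays Opera with q = 0.4375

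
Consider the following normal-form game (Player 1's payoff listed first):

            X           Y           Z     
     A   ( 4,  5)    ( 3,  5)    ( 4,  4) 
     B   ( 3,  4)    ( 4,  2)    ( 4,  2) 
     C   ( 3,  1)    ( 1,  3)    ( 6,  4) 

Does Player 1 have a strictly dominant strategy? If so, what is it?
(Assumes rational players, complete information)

No strictly dominant strategy exists for Player 1

Work:
A strategy strictly dominates another if it gives a strictly higher payoff against every opponent action. Compare each pair of P1's strategies column-by-column:
  A vs B: [4 vs 3, 3 vs 4, 4 vs 4] → A does not strictly dominate B (column Y: 3 ≤ 4)
  A vs C: [4 vs 3, 3 vs 1, 4 vs 6] → A does not strictly dominate C (column Z: 4 ≤ 6)
  B vs A: [3 vs 4, 4 vs 3, 4 vs 4] → B does not strictly dominate A (column X: 3 ≤ 4)
  B vs C: [3 vs 3, 4 vs 1, 4 vs 6] → B does not strictly dominate C (column X: 3 ≤ 3)
  C vs A: [3 vs 4, 1 vs 3, 6 vs 4] → C does not strictly dominate A (column X: 3 ≤ 4)
  C vs B: [3 vs 3, 1 vs 4, 6 vs 4] → C does not strictly dominate B (column X: 3 ≤ 3)
No single strategy strictly dominates all others → no strictly dominant strategy.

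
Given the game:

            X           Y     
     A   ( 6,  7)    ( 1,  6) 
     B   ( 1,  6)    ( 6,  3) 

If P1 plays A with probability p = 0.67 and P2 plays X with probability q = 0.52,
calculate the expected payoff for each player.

E[P1] = 3.534, E[P2] = 5.8732

Work:
E[P1] = p·q·π₁(A,X) + p·(1-q)·π₁(A,Y) + (1-p)·q·π₁(B,X) + (1-p)·(1-q)·π₁(B,Y)
= 0.67·0.52·6 + 0.67·0.48·1 + 0.33·0.52·1 + 0.33·0.48·6
= 3.534

E[P2] = 5.8732 (similar calculation)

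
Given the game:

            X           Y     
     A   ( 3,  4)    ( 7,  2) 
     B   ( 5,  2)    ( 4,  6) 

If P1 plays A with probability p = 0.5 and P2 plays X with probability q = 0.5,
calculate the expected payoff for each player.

E[P1] = 4.75, E[P2] = 3.5

Work:
E[P1] = p·q·π₁(A,X) + p·(1-q)·π₁(A,Y) + (1-p)·q·π₁(B,X) + (1-p)·(1-q)·π₁(B,Y)
= 0.5·0.5·3 + 0.5·0.5·7 + 0.5·0.5·5 + 0.5·0.5·4
= 4.75

E[P2] = 3.5 (similar calculation)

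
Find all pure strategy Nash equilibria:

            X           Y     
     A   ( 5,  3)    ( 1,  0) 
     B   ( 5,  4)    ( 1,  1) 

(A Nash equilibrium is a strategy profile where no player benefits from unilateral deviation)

Nash equilibrium: (A, X), (B, X)

Work:
Best responses:
  P1 vs X: payoffs [5, 5] → best response A/B (payoff 5)
  P1 vs Y: payoffs [1, 1] → best response A/B (payoff 1)
  P2 vs A: payoffs [3, 0] → best response X (payoff 3)
  P2 vs B: payoffs [4, 1] → best response X (payoff 4)
Mutual best responses: (A,X), (B,X) → Nash equilibria.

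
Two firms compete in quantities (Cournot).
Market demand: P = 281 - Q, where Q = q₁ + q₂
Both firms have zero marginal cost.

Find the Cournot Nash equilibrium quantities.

q₁* = q₂* = 93.67; P* = 93.67

Work:
Profit: π_i = P·q_i = (a - q_i - q_j)·q_i
FOC: ∂π_i/∂q_i = a - 2q_i - q_j = 0
Reaction function: q_i = (281 - q_j)/2
Symmetry: q* = 281/3 = 93.67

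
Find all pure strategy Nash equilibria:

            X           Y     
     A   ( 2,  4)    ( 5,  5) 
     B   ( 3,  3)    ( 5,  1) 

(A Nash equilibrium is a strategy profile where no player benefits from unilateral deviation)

Nash equilibrium: (A, Y), (B, X)

Work:
Best responses:
  P1 vs X: payoffs [2, 3] → best response B (payoff 3)
  P1 vs Y: payoffs [5, 5] → best response A/B (payoff 5)
  P2 vs A: payoffs [4, 5] → best response Y (payoff 5)
  P2 vs B: payoffs [3, 1] → best response X (payoff 3)
Mutual best responses: (A,Y), (B,X) → Nash equilibria.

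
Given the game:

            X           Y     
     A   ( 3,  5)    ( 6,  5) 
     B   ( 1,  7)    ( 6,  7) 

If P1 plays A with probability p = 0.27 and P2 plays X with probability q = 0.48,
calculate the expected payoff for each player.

E[P1] = 3.8592, E[P2] = 6.46

Work:
E[P1] = p·q·π₁(A,X) + p·(1-q)·π₁(A,Y) + (1-p)·q·π₁(B,X) + (1-p)·(1-q)·π₁(B,Y)
= 0.27·0.48·3 + 0.27·0.52·6 + 0.73·0.48·1 + 0.73·0.52·6
= 3.8592

E[P2] = 6.46 (similar calculation)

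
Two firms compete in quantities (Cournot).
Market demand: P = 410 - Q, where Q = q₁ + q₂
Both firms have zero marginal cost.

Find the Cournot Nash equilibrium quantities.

q₁* = q₂* = 136.67; P* = 136.67

Work:
Profit: π_i = P·q_i = (a - q_i - q_j)·q_i
FOC: ∂π_i/∂q_i = a - 2q_i - q_j = 0
Reaction function: q_i = (410 - q_j)/2
Symmetry: q* = 410/3 = 136.67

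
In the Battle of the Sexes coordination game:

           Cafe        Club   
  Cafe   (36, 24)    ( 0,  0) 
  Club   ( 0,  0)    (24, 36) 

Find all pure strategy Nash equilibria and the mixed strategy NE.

Pure NE: (Cafe, Cafe) and (Club, Club); Mixed NE: p = 0.6, q = 0.4

Work:
Check pure NE:
(Cafe, Cafe): (36, 24) - no unilateral deviation beneficial
(Club, Club): (24, 36) - no unilateral deviation beneficial
Mixed NE: P1 plays Cafe with p = 0.6, P2 plays Cafe with q = 0.4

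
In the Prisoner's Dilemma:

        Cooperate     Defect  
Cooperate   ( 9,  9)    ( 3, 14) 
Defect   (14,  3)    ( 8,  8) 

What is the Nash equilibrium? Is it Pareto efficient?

(Defect, Defect) is NE; not Pareto efficient

Work:
Defect dominates Cooperate for both players:
If P2 cooperates: Defect (14) > Cooperate (9)
If P2 defects: Defect (8) > Cooperate (3)
NE: (Defect, Defect) with payoff (8, 8)
But (Cooperate, Cooperate) = (9, 9) Pareto dominates (8, 8)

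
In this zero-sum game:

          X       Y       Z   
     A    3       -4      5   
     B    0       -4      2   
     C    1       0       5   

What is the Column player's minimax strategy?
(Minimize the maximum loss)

Column should play Y, value = 0

Work:
Column player minimizes Row's maximum payoff:
Column X: max payoff to Row = 3
Column Y: max payoff to Row = 0
Column Z: max payoff to Row = 5
Minimum is 0, achieved by column Y.
Minimax strategy: Y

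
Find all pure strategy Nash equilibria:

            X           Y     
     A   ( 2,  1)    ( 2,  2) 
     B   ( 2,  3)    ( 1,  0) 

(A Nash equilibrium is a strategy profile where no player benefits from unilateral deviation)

Nash equilibrium: (A, Y), (B, X)

Work:
Best responses:
  P1 vs X: payoffs [2, 2] → best response A/B (payoff 2)
  P1 vs Y: payoffs [2, 1] → best response A (payoff 2)
  P2 vs A: payoffs [1, 2] → best response Y (payoff 2)
  P2 vs B: payoffs [3, 0] → best response X (payoff 3)
Mutual best responses: (A,Y), (B,X) → Nash equilibria.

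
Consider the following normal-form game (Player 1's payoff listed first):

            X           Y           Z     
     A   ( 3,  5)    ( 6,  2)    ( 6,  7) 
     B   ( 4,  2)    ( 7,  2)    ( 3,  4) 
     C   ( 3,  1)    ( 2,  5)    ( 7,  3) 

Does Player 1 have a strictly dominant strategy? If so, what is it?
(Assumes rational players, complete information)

No strictly dominant strategy exists for Player 1

Work:
A strategy strictly dominates another if it gives a strictly higher payoff against every opponent action. Compare each pair of P1's strategies column-by-column:
  A vs B: [3 vs 4, 6 vs 7, 6 vs 3] → A does not strictly dominate B (column X: 3 ≤ 4)
  A vs C: [3 vs 3, 6 vs 2, 6 vs 7] → A does not strictly dominate C (column X: 3 ≤ 3)
  B vs A: [4 vs 3, 7 vs 6, 3 vs 6] → B does not strictly dominate A (column Z: 3 ≤ 6)
  B vs C: [4 vs 3, 7 vs 2, 3 vs 7] → B does not strictly dominate C (column Z: 3 ≤ 7)
  C vs A: [3 vs 3, 2 vs 6, 7 vs 6] → C does not strictly dominate A (column X: 3 ≤ 3)
  C vs B: [3 vs 4, 2 vs 7, 7 vs 3] → C does not strictly dominate B (column X: 3 ≤ 4)
No single strategy strictly dominates all others → no strictly dominant strategy.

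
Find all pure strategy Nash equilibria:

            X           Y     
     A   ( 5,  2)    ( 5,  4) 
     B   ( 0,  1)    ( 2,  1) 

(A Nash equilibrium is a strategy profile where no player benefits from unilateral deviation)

Nash equilibrium: (A, Y)

Work:
Best responses:
  P1 vs X: payoffs [5, 0] → best response A (payoff 5)
  P1 vs Y: payoffs [5, 2] → best response A (payoff 5)
  P2 vs A: payoffs [2, 4] → best response Y (payoff 4)
  P2 vs B: payoffs [1, 1] → best response X/Y (payoff 1)
Mutual best responses: (A,Y) → Nash equilibria.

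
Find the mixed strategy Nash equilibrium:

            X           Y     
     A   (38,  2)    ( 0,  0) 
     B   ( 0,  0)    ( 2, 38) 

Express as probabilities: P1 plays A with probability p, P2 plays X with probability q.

p = 0.95, q = 0.05

Work:
Find probabilities that make opponent indifferent:
P2 chooses q to make P1 indifferent between A and B
P1 chooses p to make P2 indifferent between X and Y
Mixed NE: P1 plays (A: 0.95, B: 0.05), P2 plays (X: 0.05, Y: 0.95)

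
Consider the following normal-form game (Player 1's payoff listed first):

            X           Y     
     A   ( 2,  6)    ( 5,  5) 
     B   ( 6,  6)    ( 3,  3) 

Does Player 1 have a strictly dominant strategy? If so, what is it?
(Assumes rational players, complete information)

No strictly dominant strategy exists for Player 1

Work:
A strategy strictly dominates another if it gives a strictly higher payoff against every opponent action. Compare each pair of P1's strategies column-by-column:
  A vs B: [2 vs 6, 5 vs 3] → A does not strictly dominate B (column X: 2 ≤ 6)
  B vs A: [6 vs 2, 3 vs 5] → B does not strictly dominate A (column Y: 3 ≤ 5)
No single strategy strictly dominates all others → no strictly dominant strategy.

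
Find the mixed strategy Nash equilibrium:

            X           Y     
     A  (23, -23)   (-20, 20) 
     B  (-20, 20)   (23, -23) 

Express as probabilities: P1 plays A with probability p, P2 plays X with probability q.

p = 0.5, q = 0.5

Work:
Find probabilities that make opponent indifferent:
P2 chooses q to make P1 indifferent between A and B
P1 chooses p to make P2 indifferent between X and Y
Mixed NE: P1 plays (A: 0.5, B: 0.5), P2 plays (X: 0.5, Y: 0.5)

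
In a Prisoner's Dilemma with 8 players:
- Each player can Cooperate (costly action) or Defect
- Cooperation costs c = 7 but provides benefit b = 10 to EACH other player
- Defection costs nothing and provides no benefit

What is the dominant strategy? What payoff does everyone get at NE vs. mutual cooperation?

Dominant: Defect; NE payoff = 0; Coop payoff = 63

Work:
Defect dominates (saves cost c = 7, benefit to others is external)
NE: All defect → everyone gets 0
If all cooperate: each receives (7)×10 - 7 = 63
Social dilemma: 63 > 0 but NE gives 0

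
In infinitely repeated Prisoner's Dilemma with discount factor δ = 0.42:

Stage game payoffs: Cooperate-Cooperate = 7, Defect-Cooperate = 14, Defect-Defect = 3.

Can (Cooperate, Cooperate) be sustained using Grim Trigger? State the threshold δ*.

δ* = 0.6364; since δ = 0.42 < 0.6364, cooperation cannot be sustained

Work:
For Grim Trigger:
Cooperate forever: 7/(1-δ)
Defect then punished: 14 + 3·δ/(1-δ)
Need: 7/(1-δ) ≥ 14 + 3·δ/(1-δ)
Solving: δ ≥ (T-R)/(T-P) = (14-7)/(14-3) = 0.6364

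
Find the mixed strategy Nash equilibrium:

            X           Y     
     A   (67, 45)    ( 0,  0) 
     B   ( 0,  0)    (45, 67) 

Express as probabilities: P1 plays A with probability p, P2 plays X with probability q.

p = 0.5982, q = 0.4018

Work:
Find probabilities that make opponent indifferent:
P2 chooses q to make P1 indifferent between A and B
P1 chooses p to make P2 indifferent between X and Y
Mixed NE: P1 plays (A: 0.5982, B: 0.4018), P2 plays (X: 0.4018, Y: 0.5982)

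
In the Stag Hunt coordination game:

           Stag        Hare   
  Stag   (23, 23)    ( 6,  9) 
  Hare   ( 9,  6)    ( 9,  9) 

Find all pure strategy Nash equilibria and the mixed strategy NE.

Pure NE: (Stag, Stag) and (Hare, Hare); Mixed NE: p = 0.1765, q = 0.1765

Work:
Check pure NE:
(Stag, Stag): (23, 23) - no unilateral deviation beneficial
(Hare, Hare): (9, 9) - no unilateral deviation beneficial
Mixed NE: P1 plays Stag with p = 0.1765, P2 plays Stag with q = 0.1765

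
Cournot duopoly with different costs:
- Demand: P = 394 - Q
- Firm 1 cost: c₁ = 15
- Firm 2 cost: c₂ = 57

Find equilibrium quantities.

q₁* = 140.33, q₂* = 98.33

Work:
Reaction: q₁ = (394 - 15 - q₂)/2
Reaction: q₂ = (394 - 57 - q₁)/2
Solve simultaneously:
q₁* = (394 - 2×15 + 57)/3 = 140.33
q₂* = (394 - 2×57 + 15)/3 = 98.33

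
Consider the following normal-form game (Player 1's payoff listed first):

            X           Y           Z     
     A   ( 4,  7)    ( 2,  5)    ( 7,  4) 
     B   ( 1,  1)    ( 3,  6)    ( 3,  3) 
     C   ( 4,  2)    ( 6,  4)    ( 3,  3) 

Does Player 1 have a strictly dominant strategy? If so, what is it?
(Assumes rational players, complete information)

No strictly dominant strategy exists for Player 1

Work:
A strategy strictly dominates another if it gives a strictly higher payoff against every opponent action. Compare each pair of P1's strategies column-by-column:
  A vs B: [4 vs 1, 2 vs 3, 7 vs 3] → A does not strictly dominate B (column Y: 2 ≤ 3)
  A vs C: [4 vs 4, 2 vs 6, 7 vs 3] → A does not strictly dominate C (column X: 4 ≤ 4)
  B vs A: [1 vs 4, 3 vs 2, 3 vs 7] → B does not strictly dominate A (column X: 1 ≤ 4)
  B vs C: [1 vs 4, 3 vs 6, 3 vs 3] → B does not strictly dominate C (column X: 1 ≤ 4)
  C vs A: [4 vs 4, 6 vs 2, 3 vs 7] → C does not strictly dominate A (column X: 4 ≤ 4)
  C vs B: [4 vs 1, 6 vs 3, 3 vs 3] → C does not strictly dominate B (column Z: 3 ≤ 3)
No single strategy strictly dominates all others → no strictly dominant strategy.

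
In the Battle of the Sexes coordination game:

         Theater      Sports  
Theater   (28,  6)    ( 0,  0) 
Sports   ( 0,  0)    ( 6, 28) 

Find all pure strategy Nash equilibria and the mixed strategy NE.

Pure NE: (Theater, Theater) and (Sports, Sports); Mixed NE: p = 0.8235, q = 0.1765

Work:
Check pure NE:
(Theater, Theater): (28, 6) - no unilateral deviation beneficial
(Sports, Sports): (6, 28) - no unilateral deviation beneficial
Mixed NE: P1 plays Theater with p = 0.8235, P2 plays Theater with q = 0.1765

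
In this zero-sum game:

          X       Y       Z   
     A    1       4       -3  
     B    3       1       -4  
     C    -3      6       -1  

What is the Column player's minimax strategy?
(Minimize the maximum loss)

Column should play Z, value = -1

Work:
Column player minimizes Row's maximum payoff:
Column X: max payoff to Row = 3
Column Y: max payoff to Row = 6
Column Z: max payoff to Row = -1
Minimum is -1, achieved by column Z.
Minimax strategy: Z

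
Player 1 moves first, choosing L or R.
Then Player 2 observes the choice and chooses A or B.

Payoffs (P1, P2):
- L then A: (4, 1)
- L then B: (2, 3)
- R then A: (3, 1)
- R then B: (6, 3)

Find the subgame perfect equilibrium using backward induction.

P1 plays R, P2 plays B after L and B after R; Payoff (6, 3)

Work:
Backward induction:
After L: P2 chooses B → P1 gets 2
After R: P2 chooses B → P1 gets 6
P1 chooses R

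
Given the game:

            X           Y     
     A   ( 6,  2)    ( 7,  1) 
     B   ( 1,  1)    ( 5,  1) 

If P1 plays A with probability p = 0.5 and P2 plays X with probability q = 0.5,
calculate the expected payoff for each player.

E[P1] = 4.75, E[P2] = 1.25

Work:
E[P1] = p·q·π₁(A,X) + p·(1-q)·π₁(A,Y) + (1-p)·q·π₁(B,X) + (1-p)·(1-q)·π₁(B,Y)
= 0.5·0.5·6 + 0.5·0.5·7 + 0.5·0.5·1 + 0.5·0.5·5
= 4.75

E[P2] = 1.25 (similar calculation)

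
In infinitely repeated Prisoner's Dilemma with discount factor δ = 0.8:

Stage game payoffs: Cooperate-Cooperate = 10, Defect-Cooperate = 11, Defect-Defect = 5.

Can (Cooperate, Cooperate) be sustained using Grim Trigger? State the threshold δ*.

δ* = 0.1667; since δ = 0.8 ≥ 0.1667, cooperation can be sustained

Work:
For Grim Trigger:
Cooperate forever: 10/(1-δ)
Defect then punished: 11 + 5·δ/(1-δ)
Need: 10/(1-δ) ≥ 11 + 5·δ/(1-δ)
Solving: δ ≥ (T-R)/(T-P) = (11-10)/(11-5) = 0.1667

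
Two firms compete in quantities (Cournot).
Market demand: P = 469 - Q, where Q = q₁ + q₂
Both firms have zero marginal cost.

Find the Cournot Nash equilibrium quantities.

q₁* = q₂* = 156.33; P* = 156.33

Work:
Profit: π_i = P·q_i = (a - q_i - q_j)·q_i
FOC: ∂π_i/∂q_i = a - 2q_i - q_j = 0
Reaction function: q_i = (469 - q_j)/2
Symmetry: q* = 469/3 = 156.33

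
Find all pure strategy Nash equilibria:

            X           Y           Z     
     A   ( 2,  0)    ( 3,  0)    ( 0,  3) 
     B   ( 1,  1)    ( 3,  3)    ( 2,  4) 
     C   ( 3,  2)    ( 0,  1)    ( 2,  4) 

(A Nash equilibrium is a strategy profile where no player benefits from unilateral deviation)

Nash equilibrium: (B, Z), (C, Z)

Work:
Best responses:
  P1 vs X: payoffs [2, 1, 3] → best response C (payoff 3)
  P1 vs Y: payoffs [3, 3, 0] → best response A/B (payoff 3)
  P1 vs Z: payoffs [0, 2, 2] → best response B/C (payoff 2)
  P2 vs A: payoffs [0, 0, 3] → best response Z (payoff 3)
  P2 vs B: payoffs [1, 3, 4] → best response Z (payoff 4)
  P2 vs C: payoffs [2, 1, 4] → best response Z (payoff 4)
Mutual best responses: (B,Z), (C,Z) → Nash equilibria.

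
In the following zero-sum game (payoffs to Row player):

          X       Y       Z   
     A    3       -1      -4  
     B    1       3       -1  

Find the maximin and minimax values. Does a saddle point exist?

Maximin = -1, Minimax = -1, Saddle: True

Work:
Row minimums: [-4, -1] → maximin = -1
Column maximums: [3, 3, -1] → minimax = -1
Saddle point exists! Game value = -1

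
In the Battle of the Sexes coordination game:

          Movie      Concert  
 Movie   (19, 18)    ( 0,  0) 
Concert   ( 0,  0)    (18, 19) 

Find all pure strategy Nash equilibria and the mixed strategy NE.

Pure NE: (Movie, Movie) and (Concert, Concert); Mixed NE: p = 0.5135, q = 0.4865

Work:
Check pure NE:
(Movie, Movie): (19, 18) - no unilateral deviation beneficial
(Concert, Concert): (18, 19) - no unilateral deviation beneficial
Mixed NE: P1 plays Movie with p = 0.5135, P2 plays Movie with q = 0.4865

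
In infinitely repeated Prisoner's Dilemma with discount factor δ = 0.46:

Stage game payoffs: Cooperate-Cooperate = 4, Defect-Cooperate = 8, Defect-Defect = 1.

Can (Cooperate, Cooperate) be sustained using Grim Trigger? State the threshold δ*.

δ* = 0.5714; since δ = 0.46 < 0.5714, cooperation cannot be sustained

Work:
For Grim Trigger:
Cooperate forever: 4/(1-δ)
Defect then punished: 8 + 1·δ/(1-δ)
Need: 4/(1-δ) ≥ 8 + 1·δ/(1-δ)
Solving: δ ≥ (T-R)/(T-P) = (8-4)/(8-1) = 0.5714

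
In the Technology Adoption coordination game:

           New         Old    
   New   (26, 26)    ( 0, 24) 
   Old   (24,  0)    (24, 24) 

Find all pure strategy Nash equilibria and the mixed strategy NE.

Pure NE: (New, New) and (Old, Old); Mixed NE: p = 0.9231, q = 0.9231

Work:
Check pure NE:
(New, New): (26, 26) - no unilateral deviation beneficial
(Old, Old): (24, 24) - no unilateral deviation beneficial
Mixed NE: P1 plays New with p = 0.9231, P2 plays New with q = 0.9231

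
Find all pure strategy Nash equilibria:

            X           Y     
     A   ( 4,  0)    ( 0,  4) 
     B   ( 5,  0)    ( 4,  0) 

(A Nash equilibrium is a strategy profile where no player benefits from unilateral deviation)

Nash equilibrium: (B, X), (B, Y)

Work:
Best responses:
  P1 vs X: payoffs [4, 5] → best response B (payoff 5)
  P1 vs Y: payoffs [0, 4] → best response B (payoff 4)
  P2 vs A: payoffs [0, 4] → best response Y (payoff 4)
  P2 vs B: payoffs [0, 0] → best response X/Y (payoff 0)
Mutual best responses: (B,X), (B,Y) → Nash equilibria.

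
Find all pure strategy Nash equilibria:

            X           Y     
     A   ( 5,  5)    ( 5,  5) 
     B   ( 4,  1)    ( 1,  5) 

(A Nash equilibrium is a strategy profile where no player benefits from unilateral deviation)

Nash equilibrium: (A, X), (A, Y)

Work:
Best responses:
  P1 vs X: payoffs [5, 4] → best response A (payoff 5)
  P1 vs Y: payoffs [5, 1] → best response A (payoff 5)
  P2 vs A: payoffs [5, 5] → best response X/Y (payoff 5)
  P2 vs B: payoffs [1, 5] → best response Y (payoff 5)
Mutual best responses: (A,X), (A,Y) → Nash equilibria.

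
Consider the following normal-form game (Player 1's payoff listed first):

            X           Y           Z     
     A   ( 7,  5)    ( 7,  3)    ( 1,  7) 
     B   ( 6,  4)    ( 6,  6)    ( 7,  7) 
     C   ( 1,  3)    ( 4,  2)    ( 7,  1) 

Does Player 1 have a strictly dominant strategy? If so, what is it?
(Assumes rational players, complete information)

No strictly dominant strategy exists for Player 1

Work:
A strategy strictly dominates another if it gives a strictly higher payoff against every opponent action. Compare each pair of P1's strategies column-by-column:
  A vs B: [7 vs 6, 7 vs 6, 1 vs 7] → A does not strictly dominate B (column Z: 1 ≤ 7)
  A vs C: [7 vs 1, 7 vs 4, 1 vs 7] → A does not strictly dominate C (column Z: 1 ≤ 7)
  B vs A: [6 vs 7, 6 vs 7, 7 vs 1] → B does not strictly dominate A (column X: 6 ≤ 7)
  B vs C: [6 vs 1, 6 vs 4, 7 vs 7] → B does not strictly dominate C (column Z: 7 ≤ 7)
  C vs A: [1 vs 7, 4 vs 7, 7 vs 1] → C does not strictly dominate A (column X: 1 ≤ 7)
  C vs B: [1 vs 6, 4 vs 6, 7 vs 7] → C does not strictly dominate B (column X: 1 ≤ 6)
No single strategy strictly dominates all others → no strictly dominant strategy.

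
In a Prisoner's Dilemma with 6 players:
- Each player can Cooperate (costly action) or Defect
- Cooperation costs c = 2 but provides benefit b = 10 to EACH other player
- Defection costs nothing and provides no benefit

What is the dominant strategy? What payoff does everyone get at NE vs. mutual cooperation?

Dominant: Defect; NE payoff = 0; Coop payoff = 48

Work:
Defect dominates (saves cost c = 2, benefit to others is external)
NE: All defect → everyone gets 0
If all cooperate: each receives (5)×10 - 2 = 48
Social dilemma: 48 > 0 but NE gives 0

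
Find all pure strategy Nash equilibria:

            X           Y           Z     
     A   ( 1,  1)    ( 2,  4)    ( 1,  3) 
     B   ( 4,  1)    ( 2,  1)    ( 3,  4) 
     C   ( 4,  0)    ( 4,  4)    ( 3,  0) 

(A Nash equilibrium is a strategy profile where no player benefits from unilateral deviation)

Nash equilibrium: (B, Z), (C, Y)

Work:
Best responses:
  P1 vs X: payoffs [1, 4, 4] → best response B/C (payoff 4)
  P1 vs Y: payoffs [2, 2, 4] → best response C (payoff 4)
  P1 vs Z: payoffs [1, 3, 3] → best response B/C (payoff 3)
  P2 vs A: payoffs [1, 4, 3] → best response Y (payoff 4)
  P2 vs B: payoffs [1, 1, 4] → best response Z (payoff 4)
  P2 vs C: payoffs [0, 4, 0] → best response Y (payoff 4)
Mutual best responses: (B,Z), (C,Y) → Nash equilibria.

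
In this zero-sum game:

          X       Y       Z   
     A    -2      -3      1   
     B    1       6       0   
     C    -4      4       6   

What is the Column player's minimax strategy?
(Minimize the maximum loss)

Column should play X, value = 1

Work:
Column player minimizes Row's maximum payoff:
Column X: max payoff to Row = 1
Column Y: max payoff to Row = 6
Column Z: max payoff to Row = 6
Minimum is 1, achieved by column X.
Minimax strategy: X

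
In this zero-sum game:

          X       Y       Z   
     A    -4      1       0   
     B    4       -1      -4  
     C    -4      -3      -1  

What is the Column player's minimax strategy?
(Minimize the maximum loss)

Column should play Z, value = 0

Work:
Column player minimizes Row's maximum payoff:
Column X: max payoff to Row = 4
Column Y: max payoff to Row = 1
Column Z: max payoff to Row = 0
Minimum is 0, achieved by column Z.
Minimax strategy: Z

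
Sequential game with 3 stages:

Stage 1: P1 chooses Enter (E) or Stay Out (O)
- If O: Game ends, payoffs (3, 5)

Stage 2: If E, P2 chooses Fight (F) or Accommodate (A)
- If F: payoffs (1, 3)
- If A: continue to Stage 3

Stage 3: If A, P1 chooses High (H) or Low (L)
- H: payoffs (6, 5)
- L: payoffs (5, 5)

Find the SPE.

SPE: (E, A, H); Outcome (6, 5)

Work:
Stage 3: P1 chooses H (6 vs 5)
Stage 2: P2: F->3, A->5 (anticipating H). Choose A
Stage 1: P1: O->3, E->6 (anticipating A, H). Choose E
SPE path: E -> A -> H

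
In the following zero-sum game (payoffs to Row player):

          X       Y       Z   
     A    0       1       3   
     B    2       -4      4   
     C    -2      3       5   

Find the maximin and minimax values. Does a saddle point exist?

Maximin = 0, Minimax = 2, Saddle: False

Work:
Row minimums: [0, -4, -2] → maximin = 0
Column maximums: [2, 3, 5] → minimax = 2
No saddle point (maximin ≠ minimax). Mixed strategy needed.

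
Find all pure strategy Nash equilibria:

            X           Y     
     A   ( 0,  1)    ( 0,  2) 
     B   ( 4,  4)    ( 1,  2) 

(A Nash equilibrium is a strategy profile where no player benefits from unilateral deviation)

Nash equilibrium: (B, X)

Work:
Best responses:
  P1 vs X: payoffs [0, 4] → best response B (payoff 4)
  P1 vs Y: payoffs [0, 1] → best response B (payoff 1)
  P2 vs A: payoffs [1, 2] → best response Y (payoff 2)
  P2 vs B: payoffs [4, 2] → best response X (payoff 4)
Mutual best responses: (B,X) → Nash equilibria.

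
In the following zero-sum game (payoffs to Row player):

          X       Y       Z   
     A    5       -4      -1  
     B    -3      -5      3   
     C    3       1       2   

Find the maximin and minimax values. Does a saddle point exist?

Maximin = 1, Minimax = 1, Saddle: True

Work:
Row minimums: [-4, -5, 1] → maximin = 1
Column maximums: [5, 1, 3] → minimax = 1
Saddle point exists! Game value = 1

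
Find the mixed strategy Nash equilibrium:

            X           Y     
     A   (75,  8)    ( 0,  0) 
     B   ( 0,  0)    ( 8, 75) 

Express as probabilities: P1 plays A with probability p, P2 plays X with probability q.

p = 0.9036, q = 0.0964

Work:
Find probabilities that make opponent indifferent:
P2 chooses q to make P1 indifferent between A and B
P1 chooses p to make P2 indifferent between X and Y
Mixed NE: P1 plays (A: 0.9036, B: 0.0964), P2 plays (X: 0.0964, Y: 0.9036)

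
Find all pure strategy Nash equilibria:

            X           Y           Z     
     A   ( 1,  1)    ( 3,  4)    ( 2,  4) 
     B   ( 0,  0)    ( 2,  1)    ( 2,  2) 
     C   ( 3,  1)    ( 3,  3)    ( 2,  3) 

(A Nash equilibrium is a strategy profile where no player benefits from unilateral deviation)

Nash equilibrium: (A, Y), (A, Z), (B, Z), (C, Y), (C, Z)

Work:
Best responses:
  P1 vs X: payoffs [1, 0, 3] → best response C (payoff 3)
  P1 vs Y: payoffs [3, 2, 3] → best response A/C (payoff 3)
  P1 vs Z: payoffs [2, 2, 2] → best response A/B/C (payoff 2)
  P2 vs A: payoffs [1, 4, 4] → best response Y/Z (payoff 4)
  P2 vs B: payoffs [0, 1, 2] → best response Z (payoff 2)
  P2 vs C: payoffs [1, 3, 3] → best response Y/Z (payoff 3)
Mutual best responses: (A,Y), (A,Z), (B,Z), (C,Y), (C,Z) → Nash equilibria.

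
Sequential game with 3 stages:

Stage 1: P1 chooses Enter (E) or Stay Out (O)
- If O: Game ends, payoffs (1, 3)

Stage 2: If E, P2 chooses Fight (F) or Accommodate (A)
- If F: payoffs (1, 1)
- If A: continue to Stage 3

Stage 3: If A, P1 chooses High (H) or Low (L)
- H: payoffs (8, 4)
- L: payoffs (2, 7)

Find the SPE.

SPE: (E, A, H); Outcome (8, 4)

Work:
Stage 3: P1 chooses H (8 vs 2)
Stage 2: P2: F->1, A->4 (anticipating H). Choose A
Stage 1: P1: O->1, E->8 (anticipating A, H). Choose E
SPE path: E -> A -> H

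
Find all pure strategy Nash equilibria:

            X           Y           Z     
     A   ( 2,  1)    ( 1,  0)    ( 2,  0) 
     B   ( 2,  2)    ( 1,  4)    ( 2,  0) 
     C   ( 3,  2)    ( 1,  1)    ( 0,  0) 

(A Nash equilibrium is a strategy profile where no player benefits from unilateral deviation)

Nash equilibrium: (B, Y), (C, X)

Work:
Best responses:
  P1 vs X: payoffs [2, 2, 3] → best response C (payoff 3)
  P1 vs Y: payoffs [1, 1, 1] → best response A/B/C (payoff 1)
  P1 vs Z: payoffs [2, 2, 0] → best response A/B (payoff 2)
  P2 vs A: payoffs [1, 0, 0] → best response X (payoff 1)
  P2 vs B: payoffs [2, 4, 0] → best response Y (payoff 4)
  P2 vs C: payoffs [2, 1, 0] → best response X (payoff 2)
Mutual best responses: (B,Y), (C,X) → Nash equilibria.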